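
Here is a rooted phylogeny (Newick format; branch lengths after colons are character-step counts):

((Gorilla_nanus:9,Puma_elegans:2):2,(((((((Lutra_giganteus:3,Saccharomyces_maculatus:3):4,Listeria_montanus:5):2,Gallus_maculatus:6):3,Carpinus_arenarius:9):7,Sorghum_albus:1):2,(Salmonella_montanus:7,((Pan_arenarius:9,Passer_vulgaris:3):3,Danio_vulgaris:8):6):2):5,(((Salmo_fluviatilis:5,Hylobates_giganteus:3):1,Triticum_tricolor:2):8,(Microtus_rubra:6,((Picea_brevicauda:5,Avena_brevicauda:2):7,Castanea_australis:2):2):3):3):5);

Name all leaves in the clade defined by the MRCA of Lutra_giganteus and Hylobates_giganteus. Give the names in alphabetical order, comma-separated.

Tracing Lutra_giganteus: it sits inside (Lutra_giganteus,Saccharomyces_maculatus).
Tracing Hylobates_giganteus: it sits inside (Salmo_fluviatilis,Hylobates_giganteus).
The smallest clade enclosing both is (((((((Lutra_giganteus,Saccharomyces_maculatus),Listeria_montanus),Gallus_maculatus),Carpinus_arenarius),Sorghum_albus),(Salmonella_montanus,((Pan_arenarius,Passer_vulgaris),Danio_vulgaris))),(((Salmo_fluviatilis,Hylobates_giganteus),Triticum_tricolor),(Microtus_rubra,((Picea_brevicauda,Avena_brevicauda),Castanea_australis)))); the answer is its 17 terminal taxa in alphabetical order.

Avena_brevicauda, Carpinus_arenarius, Castanea_australis, Danio_vulgaris, Gallus_maculatus, Hylobates_giganteus, Listeria_montanus, Lutra_giganteus, Microtus_rubra, Pan_arenarius, Passer_vulgaris, Picea_brevicauda, Saccharomyces_maculatus, Salmo_fluviatilis, Salmonella_montanus, Sorghum_albus, Triticum_tricolor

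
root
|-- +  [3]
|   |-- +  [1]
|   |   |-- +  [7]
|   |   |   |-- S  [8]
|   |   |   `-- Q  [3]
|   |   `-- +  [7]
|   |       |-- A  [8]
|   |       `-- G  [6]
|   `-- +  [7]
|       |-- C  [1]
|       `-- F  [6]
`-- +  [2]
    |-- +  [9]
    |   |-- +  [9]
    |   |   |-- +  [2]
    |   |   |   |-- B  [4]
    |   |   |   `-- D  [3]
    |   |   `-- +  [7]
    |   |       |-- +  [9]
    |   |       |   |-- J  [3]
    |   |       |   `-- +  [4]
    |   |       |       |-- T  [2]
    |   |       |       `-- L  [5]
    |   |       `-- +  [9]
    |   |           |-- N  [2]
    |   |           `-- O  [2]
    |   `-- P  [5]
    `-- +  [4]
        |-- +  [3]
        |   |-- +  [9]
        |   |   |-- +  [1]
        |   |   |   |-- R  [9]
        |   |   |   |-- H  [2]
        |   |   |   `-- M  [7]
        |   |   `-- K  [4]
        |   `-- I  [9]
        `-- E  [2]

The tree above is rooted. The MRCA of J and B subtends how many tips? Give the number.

The MRCA of J and B is the node subtending ((B,D),((J,(T,L)),(N,O))).
That clade contains 7 terminal taxa: B, D, J, L, N, O, T.

7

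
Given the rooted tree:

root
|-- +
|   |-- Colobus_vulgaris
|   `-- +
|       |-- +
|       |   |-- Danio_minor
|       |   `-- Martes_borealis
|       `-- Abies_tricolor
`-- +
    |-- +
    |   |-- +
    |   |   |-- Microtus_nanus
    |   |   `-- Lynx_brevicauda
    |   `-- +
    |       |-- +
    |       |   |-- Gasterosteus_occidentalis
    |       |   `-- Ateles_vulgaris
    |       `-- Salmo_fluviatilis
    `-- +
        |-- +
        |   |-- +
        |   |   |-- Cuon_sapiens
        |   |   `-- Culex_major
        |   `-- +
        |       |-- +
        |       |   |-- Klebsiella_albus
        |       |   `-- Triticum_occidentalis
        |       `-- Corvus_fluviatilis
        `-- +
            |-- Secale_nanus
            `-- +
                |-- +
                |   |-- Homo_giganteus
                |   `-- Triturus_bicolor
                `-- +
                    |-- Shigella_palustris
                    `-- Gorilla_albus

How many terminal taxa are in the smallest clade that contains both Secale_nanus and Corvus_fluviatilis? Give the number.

10

The MRCA of Secale_nanus and Corvus_fluviatilis is the node subtending (((Cuon_sapiens,Culex_major),((Klebsiella_albus,Triticum_occidentalis),Corvus_fluviatilis)),(Secale_nanus,((Homo_giganteus,Triturus_bicolor),(Shigella_palustris,Gorilla_albus)))).
That clade contains 10 terminal taxa: Corvus_fluviatilis, Culex_major, Cuon_sapiens, Gorilla_albus, Homo_giganteus, Klebsiella_albus, Secale_nanus, Shigella_palustris, Triticum_occidentalis, Triturus_bicolor.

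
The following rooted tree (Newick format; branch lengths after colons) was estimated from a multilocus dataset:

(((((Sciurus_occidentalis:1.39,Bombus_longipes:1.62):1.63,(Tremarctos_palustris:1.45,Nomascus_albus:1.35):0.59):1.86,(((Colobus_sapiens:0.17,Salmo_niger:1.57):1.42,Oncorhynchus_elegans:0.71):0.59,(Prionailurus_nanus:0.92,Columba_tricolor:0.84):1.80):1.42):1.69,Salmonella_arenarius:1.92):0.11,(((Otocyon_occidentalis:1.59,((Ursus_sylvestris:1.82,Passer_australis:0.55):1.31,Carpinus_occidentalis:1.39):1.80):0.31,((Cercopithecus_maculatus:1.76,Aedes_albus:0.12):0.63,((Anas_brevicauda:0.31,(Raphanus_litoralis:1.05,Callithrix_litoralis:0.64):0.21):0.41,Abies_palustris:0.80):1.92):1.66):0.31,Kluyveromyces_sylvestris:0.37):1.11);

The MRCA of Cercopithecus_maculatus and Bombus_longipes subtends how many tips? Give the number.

The MRCA of Cercopithecus_maculatus and Bombus_longipes is the root, so the clade is the entire tree.
That clade contains 21 terminal taxa: Abies_palustris, Aedes_albus, Anas_brevicauda, Bombus_longipes, Callithrix_litoralis, Carpinus_occidentalis, Cercopithecus_maculatus, Colobus_sapiens, Columba_tricolor, Kluyveromyces_sylvestris, Nomascus_albus, Oncorhynchus_elegans, Otocyon_occidentalis, Passer_australis, Prionailurus_nanus, Raphanus_litoralis, Salmo_niger, Salmonella_arenarius, Sciurus_occidentalis, Tremarctos_palustris, Ursus_sylvestris.

21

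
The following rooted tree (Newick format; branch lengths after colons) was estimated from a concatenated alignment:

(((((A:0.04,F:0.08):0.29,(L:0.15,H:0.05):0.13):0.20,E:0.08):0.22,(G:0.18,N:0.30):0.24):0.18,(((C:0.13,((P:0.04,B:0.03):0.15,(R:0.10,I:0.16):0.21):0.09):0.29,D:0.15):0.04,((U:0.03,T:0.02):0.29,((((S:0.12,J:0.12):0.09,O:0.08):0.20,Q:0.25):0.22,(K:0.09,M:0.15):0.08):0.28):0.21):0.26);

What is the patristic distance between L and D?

The path runs L → … → MRCA → … → D; the MRCA is the root of the tree.
Branch lengths along that path: 0.15 + 0.13 + 0.20 + 0.22 + 0.18 + 0.26 + 0.04 + 0.15 = 1.33.

1.33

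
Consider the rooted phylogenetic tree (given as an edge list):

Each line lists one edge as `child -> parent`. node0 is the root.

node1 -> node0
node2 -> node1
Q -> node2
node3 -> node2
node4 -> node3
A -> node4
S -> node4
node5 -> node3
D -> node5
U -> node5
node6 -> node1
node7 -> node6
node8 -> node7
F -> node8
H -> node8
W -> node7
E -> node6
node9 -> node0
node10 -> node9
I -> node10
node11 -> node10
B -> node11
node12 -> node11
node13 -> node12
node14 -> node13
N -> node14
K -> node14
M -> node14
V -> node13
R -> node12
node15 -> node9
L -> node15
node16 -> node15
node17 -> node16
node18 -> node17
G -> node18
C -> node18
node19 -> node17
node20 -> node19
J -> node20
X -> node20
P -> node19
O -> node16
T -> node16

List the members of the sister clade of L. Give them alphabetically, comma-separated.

L attaches to the tree at the node subtending (L,(((G,C),((J,X),P)),O,T)).
The other lineage descending from that same node — the sister group — is (((G,C),((J,X),P)),O,T); its 7 tips in alphabetical order are the answer.

C, G, J, O, P, T, X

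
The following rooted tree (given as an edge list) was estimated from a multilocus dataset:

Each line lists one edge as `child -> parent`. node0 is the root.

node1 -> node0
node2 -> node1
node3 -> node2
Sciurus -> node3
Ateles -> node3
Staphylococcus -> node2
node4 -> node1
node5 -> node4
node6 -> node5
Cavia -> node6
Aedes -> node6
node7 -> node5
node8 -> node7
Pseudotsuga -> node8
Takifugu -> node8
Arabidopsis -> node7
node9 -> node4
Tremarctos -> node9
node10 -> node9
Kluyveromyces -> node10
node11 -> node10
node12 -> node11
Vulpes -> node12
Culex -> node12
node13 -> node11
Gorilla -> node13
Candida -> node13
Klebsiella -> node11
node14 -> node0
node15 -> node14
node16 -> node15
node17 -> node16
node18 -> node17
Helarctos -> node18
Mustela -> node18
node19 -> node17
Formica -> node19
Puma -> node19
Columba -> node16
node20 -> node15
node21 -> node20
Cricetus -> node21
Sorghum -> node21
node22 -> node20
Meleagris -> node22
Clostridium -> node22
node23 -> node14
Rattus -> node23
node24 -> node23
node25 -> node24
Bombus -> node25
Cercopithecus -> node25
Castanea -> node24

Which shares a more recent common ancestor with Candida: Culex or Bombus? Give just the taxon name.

Culex

The MRCA of Candida and Culex subtends ((Vulpes,Culex),(Gorilla,Candida),Klebsiella) (5 taxa).
The MRCA of Candida and Bombus is the root, subtending the entire tree (28 taxa).
The first is nested inside the second, so Candida shares a more recent common ancestor with Culex.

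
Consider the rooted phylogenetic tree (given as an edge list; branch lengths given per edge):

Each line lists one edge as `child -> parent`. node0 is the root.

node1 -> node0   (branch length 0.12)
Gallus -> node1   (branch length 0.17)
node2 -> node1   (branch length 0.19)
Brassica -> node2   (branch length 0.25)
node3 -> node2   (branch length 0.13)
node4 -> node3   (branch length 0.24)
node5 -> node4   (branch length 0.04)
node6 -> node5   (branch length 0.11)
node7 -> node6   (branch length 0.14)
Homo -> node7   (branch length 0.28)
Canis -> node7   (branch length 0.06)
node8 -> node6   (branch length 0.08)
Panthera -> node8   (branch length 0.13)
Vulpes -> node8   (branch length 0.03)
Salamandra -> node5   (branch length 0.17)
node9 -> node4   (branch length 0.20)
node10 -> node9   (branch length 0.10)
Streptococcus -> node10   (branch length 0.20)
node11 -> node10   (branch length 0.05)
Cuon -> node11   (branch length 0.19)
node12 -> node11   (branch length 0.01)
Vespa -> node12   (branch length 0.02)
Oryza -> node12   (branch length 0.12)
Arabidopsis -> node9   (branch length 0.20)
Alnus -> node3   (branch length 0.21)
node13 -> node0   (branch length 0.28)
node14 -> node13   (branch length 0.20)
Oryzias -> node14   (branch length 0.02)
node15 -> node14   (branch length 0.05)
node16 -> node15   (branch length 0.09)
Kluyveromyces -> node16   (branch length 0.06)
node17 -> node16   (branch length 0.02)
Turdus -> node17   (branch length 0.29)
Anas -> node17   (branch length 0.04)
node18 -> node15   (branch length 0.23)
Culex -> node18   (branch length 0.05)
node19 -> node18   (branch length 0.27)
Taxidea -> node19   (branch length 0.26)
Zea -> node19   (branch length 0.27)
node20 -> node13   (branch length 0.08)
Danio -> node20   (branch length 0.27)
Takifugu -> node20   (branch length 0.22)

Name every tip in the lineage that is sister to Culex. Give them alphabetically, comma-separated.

Culex attaches to the tree at the node subtending (Culex,(Taxidea,Zea)).
The other lineage descending from that same node — the sister group — is (Taxidea,Zea); its 2 tips in alphabetical order are the answer.

Taxidea, Zea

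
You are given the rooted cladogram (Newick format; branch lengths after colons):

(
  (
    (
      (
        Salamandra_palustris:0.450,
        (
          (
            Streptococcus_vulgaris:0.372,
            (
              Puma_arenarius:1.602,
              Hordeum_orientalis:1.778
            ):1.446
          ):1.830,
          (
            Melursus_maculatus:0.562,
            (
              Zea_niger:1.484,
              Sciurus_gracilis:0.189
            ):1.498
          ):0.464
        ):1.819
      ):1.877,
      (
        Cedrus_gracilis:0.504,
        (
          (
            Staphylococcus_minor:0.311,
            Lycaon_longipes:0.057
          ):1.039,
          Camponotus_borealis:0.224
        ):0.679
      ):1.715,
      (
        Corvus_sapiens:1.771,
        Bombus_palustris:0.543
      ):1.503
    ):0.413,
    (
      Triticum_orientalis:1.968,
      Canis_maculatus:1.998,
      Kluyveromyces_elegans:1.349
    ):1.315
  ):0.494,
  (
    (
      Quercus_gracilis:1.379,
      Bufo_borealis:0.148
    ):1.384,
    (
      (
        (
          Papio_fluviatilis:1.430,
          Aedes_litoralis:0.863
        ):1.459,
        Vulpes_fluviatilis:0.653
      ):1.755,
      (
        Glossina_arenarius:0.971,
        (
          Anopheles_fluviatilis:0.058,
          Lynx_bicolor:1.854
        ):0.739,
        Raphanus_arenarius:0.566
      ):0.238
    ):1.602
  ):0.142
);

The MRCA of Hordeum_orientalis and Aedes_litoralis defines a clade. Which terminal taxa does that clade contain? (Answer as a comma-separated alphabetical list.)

Aedes_litoralis, Anopheles_fluviatilis, Bombus_palustris, Bufo_borealis, Camponotus_borealis, Canis_maculatus, Cedrus_gracilis, Corvus_sapiens, Glossina_arenarius, Hordeum_orientalis, Kluyveromyces_elegans, Lycaon_longipes, Lynx_bicolor, Melursus_maculatus, Papio_fluviatilis, Puma_arenarius, Quercus_gracilis, Raphanus_arenarius, Salamandra_palustris, Sciurus_gracilis, Staphylococcus_minor, Streptococcus_vulgaris, Triticum_orientalis, Vulpes_fluviatilis, Zea_niger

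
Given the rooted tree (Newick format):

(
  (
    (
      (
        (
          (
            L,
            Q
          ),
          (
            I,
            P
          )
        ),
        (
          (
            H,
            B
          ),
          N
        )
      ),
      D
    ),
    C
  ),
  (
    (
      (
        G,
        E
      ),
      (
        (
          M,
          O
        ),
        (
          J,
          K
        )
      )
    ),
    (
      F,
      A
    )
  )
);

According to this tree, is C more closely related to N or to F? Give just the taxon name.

N

The MRCA of C and N subtends (((((L,Q),(I,P)),((H,B),N)),D),C) (9 taxa).
The MRCA of C and F is the root, subtending the entire tree (17 taxa).
The first is nested inside the second, so C shares a more recent common ancestor with N.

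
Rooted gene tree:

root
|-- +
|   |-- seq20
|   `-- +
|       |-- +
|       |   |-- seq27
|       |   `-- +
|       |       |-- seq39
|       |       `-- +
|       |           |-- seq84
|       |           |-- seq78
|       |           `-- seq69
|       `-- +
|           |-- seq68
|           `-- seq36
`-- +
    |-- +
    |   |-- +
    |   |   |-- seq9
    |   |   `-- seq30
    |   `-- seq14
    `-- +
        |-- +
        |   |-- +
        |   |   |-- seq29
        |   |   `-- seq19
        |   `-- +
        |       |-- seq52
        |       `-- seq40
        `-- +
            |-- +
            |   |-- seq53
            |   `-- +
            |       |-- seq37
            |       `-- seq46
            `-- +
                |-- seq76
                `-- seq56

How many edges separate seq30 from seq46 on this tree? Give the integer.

8

The MRCA of seq30 and seq46 is the node subtending (((seq9,seq30),seq14),(((seq29,seq19),(seq52,seq40)),((seq53,(seq37,seq46)),(seq76,seq56)))).
From seq30 up to that node: 3 branches. From seq46 up to the same node: 5 branches. Total: 3 + 5 = 8.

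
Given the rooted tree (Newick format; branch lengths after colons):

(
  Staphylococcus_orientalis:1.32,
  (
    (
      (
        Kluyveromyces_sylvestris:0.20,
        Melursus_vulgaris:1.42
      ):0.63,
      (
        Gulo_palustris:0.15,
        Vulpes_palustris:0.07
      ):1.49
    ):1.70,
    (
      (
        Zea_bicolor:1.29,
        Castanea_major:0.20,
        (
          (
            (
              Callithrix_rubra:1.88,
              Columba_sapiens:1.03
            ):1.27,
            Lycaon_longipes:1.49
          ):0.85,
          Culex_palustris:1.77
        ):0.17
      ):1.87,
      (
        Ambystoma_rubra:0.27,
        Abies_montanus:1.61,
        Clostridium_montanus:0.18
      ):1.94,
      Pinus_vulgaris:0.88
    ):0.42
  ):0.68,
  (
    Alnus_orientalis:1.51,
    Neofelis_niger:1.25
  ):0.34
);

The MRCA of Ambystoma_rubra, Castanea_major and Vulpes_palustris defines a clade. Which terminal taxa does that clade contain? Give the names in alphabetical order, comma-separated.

Tracing Ambystoma_rubra: it sits inside (Ambystoma_rubra,Abies_montanus,Clostridium_montanus).
Tracing Castanea_major: it sits inside (Zea_bicolor,Castanea_major,(((Callithrix_rubra,Columba_sapiens),Lycaon_longipes),Culex_palustris)).
Tracing Vulpes_palustris: it sits inside (Gulo_palustris,Vulpes_palustris).
The smallest clade enclosing all 3 is (((Kluyveromyces_sylvestris,Melursus_vulgaris),(Gulo_palustris,Vulpes_palustris)),((Zea_bicolor,Castanea_major,(((Callithrix_rubra,Columba_sapiens),Lycaon_longipes),Culex_palustris)),(Ambystoma_rubra,Abies_montanus,Clostridium_montanus),Pinus_vulgaris)); the answer is its 14 terminal taxa in alphabetical order.

Abies_montanus, Ambystoma_rubra, Callithrix_rubra, Castanea_major, Clostridium_montanus, Columba_sapiens, Culex_palustris, Gulo_palustris, Kluyveromyces_sylvestris, Lycaon_longipes, Melursus_vulgaris, Pinus_vulgaris, Vulpes_palustris, Zea_bicolor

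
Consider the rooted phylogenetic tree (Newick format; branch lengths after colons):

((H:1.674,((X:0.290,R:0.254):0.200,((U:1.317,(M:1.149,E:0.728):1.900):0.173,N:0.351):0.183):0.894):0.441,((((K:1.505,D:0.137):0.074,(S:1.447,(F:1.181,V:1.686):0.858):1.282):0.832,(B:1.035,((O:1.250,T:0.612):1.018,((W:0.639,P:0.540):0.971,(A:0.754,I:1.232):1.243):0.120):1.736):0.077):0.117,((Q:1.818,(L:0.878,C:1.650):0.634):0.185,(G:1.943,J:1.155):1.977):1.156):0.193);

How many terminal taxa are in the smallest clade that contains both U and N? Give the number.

The MRCA of U and N is the node subtending ((U,(M,E)),N).
That clade contains 4 terminal taxa: E, M, N, U.

4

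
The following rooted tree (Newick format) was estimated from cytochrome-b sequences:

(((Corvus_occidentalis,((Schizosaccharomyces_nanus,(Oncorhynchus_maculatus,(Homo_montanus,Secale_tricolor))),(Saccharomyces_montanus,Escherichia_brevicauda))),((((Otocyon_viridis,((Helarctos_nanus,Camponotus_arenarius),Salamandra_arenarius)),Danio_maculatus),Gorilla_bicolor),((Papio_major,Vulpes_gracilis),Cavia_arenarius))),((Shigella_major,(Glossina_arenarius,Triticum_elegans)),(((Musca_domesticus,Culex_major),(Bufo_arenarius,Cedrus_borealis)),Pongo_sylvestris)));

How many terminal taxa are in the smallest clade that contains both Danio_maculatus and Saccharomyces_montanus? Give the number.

The MRCA of Danio_maculatus and Saccharomyces_montanus is the node subtending ((Corvus_occidentalis,((Schizosaccharomyces_nanus,(Oncorhynchus_maculatus,(Homo_montanus,Secale_tricolor))),(Saccharomyces_montanus,Escherichia_brevicauda))),((((Otocyon_viridis,((Helarctos_nanus,Camponotus_arenarius),Salamandra_arenarius)),Danio_maculatus),Gorilla_bicolor),((Papio_major,Vulpes_gracilis),Cavia_arenarius))).
That clade contains 16 terminal taxa: Camponotus_arenarius, Cavia_arenarius, Corvus_occidentalis, Danio_maculatus, Escherichia_brevicauda, Gorilla_bicolor, Helarctos_nanus, Homo_montanus, Oncorhynchus_maculatus, Otocyon_viridis, Papio_major, Saccharomyces_montanus, Salamandra_arenarius, Schizosaccharomyces_nanus, Secale_tricolor, Vulpes_gracilis.

16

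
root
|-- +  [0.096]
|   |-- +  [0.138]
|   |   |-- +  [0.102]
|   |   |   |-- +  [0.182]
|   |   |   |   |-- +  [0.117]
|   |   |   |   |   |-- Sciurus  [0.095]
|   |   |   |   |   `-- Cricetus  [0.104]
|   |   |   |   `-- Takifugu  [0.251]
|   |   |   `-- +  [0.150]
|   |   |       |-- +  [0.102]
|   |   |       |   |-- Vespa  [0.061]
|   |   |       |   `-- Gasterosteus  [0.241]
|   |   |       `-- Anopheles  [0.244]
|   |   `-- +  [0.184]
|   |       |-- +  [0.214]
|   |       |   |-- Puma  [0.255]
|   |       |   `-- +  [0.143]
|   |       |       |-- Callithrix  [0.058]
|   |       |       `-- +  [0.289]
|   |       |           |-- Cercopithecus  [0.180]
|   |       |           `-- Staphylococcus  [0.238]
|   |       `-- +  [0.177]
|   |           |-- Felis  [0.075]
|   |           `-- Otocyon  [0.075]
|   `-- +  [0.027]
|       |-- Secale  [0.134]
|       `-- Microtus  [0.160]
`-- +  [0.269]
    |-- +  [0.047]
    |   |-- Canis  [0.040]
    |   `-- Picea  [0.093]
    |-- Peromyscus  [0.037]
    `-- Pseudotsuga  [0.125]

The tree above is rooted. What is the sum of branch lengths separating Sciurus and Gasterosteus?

0.887

The path runs Sciurus → … → MRCA → … → Gasterosteus; the MRCA is the node subtending (((Sciurus,Cricetus),Takifugu),((Vespa,Gasterosteus),Anopheles)).
Branch lengths along that path: 0.095 + 0.117 + 0.182 + 0.150 + 0.102 + 0.241 = 0.887.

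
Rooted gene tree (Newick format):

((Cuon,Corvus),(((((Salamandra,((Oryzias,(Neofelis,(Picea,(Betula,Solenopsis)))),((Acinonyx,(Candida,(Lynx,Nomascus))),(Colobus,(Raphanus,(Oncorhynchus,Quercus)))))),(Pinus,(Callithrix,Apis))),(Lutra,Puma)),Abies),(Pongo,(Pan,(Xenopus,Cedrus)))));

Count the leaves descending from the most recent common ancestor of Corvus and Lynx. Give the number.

26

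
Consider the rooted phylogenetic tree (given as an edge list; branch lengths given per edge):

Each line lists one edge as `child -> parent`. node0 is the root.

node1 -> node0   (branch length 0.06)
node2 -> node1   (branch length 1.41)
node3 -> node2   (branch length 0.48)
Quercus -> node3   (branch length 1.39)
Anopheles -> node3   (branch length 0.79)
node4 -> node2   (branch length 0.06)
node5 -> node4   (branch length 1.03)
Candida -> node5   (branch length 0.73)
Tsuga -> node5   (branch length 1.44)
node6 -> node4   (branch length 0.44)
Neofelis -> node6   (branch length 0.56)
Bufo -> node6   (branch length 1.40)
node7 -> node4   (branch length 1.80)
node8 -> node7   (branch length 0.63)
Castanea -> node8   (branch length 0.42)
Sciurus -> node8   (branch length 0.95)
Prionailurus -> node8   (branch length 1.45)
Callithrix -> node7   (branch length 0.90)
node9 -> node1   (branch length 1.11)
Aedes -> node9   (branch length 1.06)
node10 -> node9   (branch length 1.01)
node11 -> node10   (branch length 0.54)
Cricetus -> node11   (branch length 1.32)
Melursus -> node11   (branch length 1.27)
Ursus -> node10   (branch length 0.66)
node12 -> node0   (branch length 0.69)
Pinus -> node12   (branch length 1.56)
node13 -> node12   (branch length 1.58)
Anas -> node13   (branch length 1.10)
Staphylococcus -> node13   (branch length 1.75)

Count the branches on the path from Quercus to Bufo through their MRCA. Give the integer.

5

The MRCA of Quercus and Bufo is the node subtending ((Quercus,Anopheles),((Candida,Tsuga),(Neofelis,Bufo),((Castanea,Sciurus,Prionailurus),Callithrix))).
From Quercus up to that node: 2 branches. From Bufo up to the same node: 3 branches. Total: 2 + 3 = 5.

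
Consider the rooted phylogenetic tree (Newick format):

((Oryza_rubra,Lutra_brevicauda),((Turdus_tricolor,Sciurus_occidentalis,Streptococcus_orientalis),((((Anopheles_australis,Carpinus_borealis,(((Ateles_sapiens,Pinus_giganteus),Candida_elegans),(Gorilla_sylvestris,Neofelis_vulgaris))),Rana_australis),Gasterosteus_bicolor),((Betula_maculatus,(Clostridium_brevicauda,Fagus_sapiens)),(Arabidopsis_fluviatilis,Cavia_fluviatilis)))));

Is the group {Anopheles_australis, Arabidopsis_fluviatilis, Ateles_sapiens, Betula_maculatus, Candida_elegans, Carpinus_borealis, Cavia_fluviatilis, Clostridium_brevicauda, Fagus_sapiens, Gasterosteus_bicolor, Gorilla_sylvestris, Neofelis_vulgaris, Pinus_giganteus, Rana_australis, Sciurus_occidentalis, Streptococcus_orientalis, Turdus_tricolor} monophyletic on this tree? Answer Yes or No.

Yes

The most recent common ancestor of these taxa subtends ((Turdus_tricolor,Sciurus_occidentalis,Streptococcus_orientalis),((((Anopheles_australis,Carpinus_borealis,(((Ateles_sapiens,Pinus_giganteus),Candida_elegans),(Gorilla_sylvestris,Neofelis_vulgaris))),Rana_australis),Gasterosteus_bicolor),((Betula_maculatus,(Clostridium_brevicauda,Fagus_sapiens)),(Arabidopsis_fluviatilis,Cavia_fluviatilis)))).
That clade has exactly 17 tips — every listed taxon and nothing else — so the group is monophyletic.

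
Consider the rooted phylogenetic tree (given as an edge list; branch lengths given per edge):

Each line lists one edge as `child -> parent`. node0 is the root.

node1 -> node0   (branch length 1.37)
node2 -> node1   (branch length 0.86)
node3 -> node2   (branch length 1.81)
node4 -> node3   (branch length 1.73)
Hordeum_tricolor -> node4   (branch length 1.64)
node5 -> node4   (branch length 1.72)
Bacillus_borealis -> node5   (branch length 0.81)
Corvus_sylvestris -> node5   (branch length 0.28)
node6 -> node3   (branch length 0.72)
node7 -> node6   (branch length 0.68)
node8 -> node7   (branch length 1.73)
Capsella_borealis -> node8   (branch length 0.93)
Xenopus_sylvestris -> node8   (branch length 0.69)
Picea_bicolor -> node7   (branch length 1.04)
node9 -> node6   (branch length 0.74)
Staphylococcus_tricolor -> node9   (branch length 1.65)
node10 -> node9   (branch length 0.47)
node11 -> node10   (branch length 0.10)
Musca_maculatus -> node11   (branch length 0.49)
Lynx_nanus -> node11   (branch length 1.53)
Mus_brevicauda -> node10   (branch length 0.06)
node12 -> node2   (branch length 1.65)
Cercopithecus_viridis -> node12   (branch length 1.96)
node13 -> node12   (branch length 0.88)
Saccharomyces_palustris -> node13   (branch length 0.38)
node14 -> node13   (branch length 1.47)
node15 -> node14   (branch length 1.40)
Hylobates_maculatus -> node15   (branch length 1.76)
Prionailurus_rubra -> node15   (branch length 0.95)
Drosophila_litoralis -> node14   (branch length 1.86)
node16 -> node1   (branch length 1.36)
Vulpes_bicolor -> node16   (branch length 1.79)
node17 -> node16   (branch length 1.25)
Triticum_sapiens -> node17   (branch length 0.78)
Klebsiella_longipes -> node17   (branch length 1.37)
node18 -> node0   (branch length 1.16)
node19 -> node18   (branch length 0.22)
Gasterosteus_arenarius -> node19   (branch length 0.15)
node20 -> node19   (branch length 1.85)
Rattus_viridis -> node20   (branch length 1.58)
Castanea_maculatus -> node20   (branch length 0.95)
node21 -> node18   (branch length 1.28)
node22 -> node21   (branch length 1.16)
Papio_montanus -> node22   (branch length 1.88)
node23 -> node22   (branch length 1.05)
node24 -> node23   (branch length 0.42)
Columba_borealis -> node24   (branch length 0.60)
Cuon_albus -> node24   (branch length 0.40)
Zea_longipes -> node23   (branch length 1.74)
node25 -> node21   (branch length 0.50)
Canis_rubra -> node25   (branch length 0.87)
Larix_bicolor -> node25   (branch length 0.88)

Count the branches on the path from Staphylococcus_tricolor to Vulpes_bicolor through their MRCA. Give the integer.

The MRCA of Staphylococcus_tricolor and Vulpes_bicolor is the node subtending ((((Hordeum_tricolor,(Bacillus_borealis,Corvus_sylvestris)),(((Capsella_borealis,Xenopus_sylvestris),Picea_bicolor),(Staphylococcus_tricolor,((Musca_maculatus,Lynx_nanus),Mus_brevicauda)))),(Cercopithecus_viridis,(Saccharomyces_palustris,((Hylobates_maculatus,Prionailurus_rubra),Drosophila_litoralis)))),(Vulpes_bicolor,(Triticum_sapiens,Klebsiella_longipes))).
From Staphylococcus_tricolor up to that node: 5 branches. From Vulpes_bicolor up to the same node: 2 branches. Total: 5 + 2 = 7.

7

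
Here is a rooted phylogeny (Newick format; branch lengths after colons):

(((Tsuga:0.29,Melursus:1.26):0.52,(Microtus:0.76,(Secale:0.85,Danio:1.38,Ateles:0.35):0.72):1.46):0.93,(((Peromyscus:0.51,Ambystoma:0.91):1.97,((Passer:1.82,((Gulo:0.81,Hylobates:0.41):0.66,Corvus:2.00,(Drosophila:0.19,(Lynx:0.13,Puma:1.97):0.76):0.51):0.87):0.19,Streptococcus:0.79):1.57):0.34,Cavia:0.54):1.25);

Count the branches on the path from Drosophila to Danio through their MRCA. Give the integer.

The MRCA of Drosophila and Danio is the root of the tree.
From Drosophila up to that node: 7 branches. From Danio up to the same node: 4 branches. Total: 7 + 4 = 11.

11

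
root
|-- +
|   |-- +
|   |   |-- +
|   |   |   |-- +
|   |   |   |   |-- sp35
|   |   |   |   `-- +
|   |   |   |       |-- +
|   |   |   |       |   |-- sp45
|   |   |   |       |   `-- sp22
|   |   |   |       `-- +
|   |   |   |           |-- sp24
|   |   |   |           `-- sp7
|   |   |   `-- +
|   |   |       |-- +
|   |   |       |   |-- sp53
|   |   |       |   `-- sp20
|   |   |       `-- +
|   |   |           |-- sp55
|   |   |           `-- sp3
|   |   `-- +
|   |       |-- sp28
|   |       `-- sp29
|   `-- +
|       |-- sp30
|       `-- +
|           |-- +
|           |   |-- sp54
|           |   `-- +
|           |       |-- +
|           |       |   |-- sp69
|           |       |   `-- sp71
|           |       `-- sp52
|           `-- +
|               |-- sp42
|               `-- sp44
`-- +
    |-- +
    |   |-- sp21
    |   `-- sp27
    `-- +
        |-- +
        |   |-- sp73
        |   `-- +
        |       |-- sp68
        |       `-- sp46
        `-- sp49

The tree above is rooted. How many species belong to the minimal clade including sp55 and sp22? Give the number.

9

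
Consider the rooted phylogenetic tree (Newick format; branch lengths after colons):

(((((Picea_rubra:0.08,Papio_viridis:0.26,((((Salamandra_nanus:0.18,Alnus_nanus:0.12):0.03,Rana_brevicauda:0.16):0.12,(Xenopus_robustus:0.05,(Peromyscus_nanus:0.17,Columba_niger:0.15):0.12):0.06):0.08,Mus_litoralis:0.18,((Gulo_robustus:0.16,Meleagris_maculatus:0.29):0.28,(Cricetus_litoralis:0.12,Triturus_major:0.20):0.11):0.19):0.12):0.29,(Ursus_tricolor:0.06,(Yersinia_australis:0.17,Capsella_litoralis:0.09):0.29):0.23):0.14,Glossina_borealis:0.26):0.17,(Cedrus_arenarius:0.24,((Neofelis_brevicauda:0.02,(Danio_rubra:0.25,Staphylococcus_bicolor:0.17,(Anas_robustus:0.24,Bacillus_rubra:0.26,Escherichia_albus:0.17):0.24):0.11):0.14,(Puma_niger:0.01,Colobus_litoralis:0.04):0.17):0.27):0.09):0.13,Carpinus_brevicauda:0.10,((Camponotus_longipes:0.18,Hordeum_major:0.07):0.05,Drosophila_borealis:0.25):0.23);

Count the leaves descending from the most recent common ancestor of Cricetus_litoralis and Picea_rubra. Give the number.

13

The MRCA of Cricetus_litoralis and Picea_rubra is the node subtending (Picea_rubra,Papio_viridis,((((Salamandra_nanus,Alnus_nanus),Rana_brevicauda),(Xenopus_robustus,(Peromyscus_nanus,Columba_niger))),Mus_litoralis,((Gulo_robustus,Meleagris_maculatus),(Cricetus_litoralis,Triturus_major)))).
That clade contains 13 terminal taxa: Alnus_nanus, Columba_niger, Cricetus_litoralis, Gulo_robustus, Meleagris_maculatus, Mus_litoralis, Papio_viridis, Peromyscus_nanus, Picea_rubra, Rana_brevicauda, Salamandra_nanus, Triturus_major, Xenopus_robustus.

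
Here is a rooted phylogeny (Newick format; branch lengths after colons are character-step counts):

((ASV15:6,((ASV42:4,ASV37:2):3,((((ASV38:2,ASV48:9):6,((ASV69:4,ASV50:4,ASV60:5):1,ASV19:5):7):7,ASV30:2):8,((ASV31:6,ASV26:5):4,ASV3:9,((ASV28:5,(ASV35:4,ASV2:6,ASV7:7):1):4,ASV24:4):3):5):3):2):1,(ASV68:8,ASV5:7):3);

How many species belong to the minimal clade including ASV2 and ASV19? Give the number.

15

The MRCA of ASV2 and ASV19 is the node subtending ((((ASV38,ASV48),((ASV69,ASV50,ASV60),ASV19)),ASV30),((ASV31,ASV26),ASV3,((ASV28,(ASV35,ASV2,ASV7)),ASV24))).
That clade contains 15 terminal taxa: ASV19, ASV2, ASV24, ASV26, ASV28, ASV3, ASV30, ASV31, ASV35, ASV38, ASV48, ASV50, ASV60, ASV69, ASV7.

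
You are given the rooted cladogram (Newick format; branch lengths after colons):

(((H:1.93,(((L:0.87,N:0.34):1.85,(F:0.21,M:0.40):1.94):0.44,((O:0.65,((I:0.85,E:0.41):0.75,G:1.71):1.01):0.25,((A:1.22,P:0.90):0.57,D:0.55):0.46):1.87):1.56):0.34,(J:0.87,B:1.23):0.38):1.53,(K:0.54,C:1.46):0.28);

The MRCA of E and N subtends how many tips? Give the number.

The MRCA of E and N is the node subtending (((L,N),(F,M)),((O,((I,E),G)),((A,P),D))).
That clade contains 11 terminal taxa: A, D, E, F, G, I, L, M, N, O, P.

11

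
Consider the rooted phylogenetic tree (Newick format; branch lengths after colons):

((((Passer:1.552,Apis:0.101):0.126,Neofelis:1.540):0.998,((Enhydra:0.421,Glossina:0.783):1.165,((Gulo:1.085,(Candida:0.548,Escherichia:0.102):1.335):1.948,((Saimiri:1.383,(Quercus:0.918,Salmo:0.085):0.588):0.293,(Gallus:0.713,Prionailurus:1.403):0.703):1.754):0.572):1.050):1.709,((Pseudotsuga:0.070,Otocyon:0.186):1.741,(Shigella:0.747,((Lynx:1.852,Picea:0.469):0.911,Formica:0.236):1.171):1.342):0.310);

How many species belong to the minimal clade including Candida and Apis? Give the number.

13

The MRCA of Candida and Apis is the node subtending (((Passer,Apis),Neofelis),((Enhydra,Glossina),((Gulo,(Candida,Escherichia)),((Saimiri,(Quercus,Salmo)),(Gallus,Prionailurus))))).
That clade contains 13 terminal taxa: Apis, Candida, Enhydra, Escherichia, Gallus, Glossina, Gulo, Neofelis, Passer, Prionailurus, Quercus, Saimiri, Salmo.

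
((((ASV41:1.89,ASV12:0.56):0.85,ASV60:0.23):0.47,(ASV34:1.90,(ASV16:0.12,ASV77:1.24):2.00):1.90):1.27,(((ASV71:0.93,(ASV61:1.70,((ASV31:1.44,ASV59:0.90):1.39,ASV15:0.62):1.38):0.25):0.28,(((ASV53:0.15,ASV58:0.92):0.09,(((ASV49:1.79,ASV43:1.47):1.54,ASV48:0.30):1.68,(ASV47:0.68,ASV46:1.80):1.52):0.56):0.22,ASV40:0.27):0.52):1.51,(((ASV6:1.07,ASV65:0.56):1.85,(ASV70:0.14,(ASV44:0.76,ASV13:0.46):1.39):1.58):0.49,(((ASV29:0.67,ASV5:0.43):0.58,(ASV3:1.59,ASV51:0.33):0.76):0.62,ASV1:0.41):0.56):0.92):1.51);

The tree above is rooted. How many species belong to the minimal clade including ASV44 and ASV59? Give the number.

23

The MRCA of ASV44 and ASV59 is the node subtending (((ASV71,(ASV61,((ASV31,ASV59),ASV15))),(((ASV53,ASV58),(((ASV49,ASV43),ASV48),(ASV47,ASV46))),ASV40)),(((ASV6,ASV65),(ASV70,(ASV44,ASV13))),(((ASV29,ASV5),(ASV3,ASV51)),ASV1))).
That clade contains 23 terminal taxa: ASV1, ASV13, ASV15, ASV29, ASV3, ASV31, ASV40, ASV43, ASV44, ASV46, ASV47, ASV48, ASV49, ASV5, ASV51, ASV53, ASV58, ASV59, ASV6, ASV61, ASV65, ASV70, ASV71.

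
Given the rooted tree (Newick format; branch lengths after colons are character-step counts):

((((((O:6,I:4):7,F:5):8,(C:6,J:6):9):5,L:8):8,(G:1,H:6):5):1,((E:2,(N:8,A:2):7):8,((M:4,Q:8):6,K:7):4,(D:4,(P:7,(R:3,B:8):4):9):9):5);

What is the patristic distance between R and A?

The path runs R → … → MRCA → … → A; the MRCA is the node subtending ((E,(N,A)),((M,Q),K),(D,(P,(R,B)))).
Branch lengths along that path: 3 + 4 + 9 + 9 + 8 + 7 + 2 = 42.

42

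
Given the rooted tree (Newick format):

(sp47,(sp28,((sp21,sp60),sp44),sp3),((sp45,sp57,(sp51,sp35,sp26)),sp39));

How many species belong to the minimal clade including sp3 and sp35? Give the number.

The MRCA of sp3 and sp35 is the root, so the clade is the entire tree.
That clade contains 12 terminal taxa: sp21, sp26, sp28, sp3, sp35, sp39, sp44, sp45, sp47, sp51, sp57, sp60.

12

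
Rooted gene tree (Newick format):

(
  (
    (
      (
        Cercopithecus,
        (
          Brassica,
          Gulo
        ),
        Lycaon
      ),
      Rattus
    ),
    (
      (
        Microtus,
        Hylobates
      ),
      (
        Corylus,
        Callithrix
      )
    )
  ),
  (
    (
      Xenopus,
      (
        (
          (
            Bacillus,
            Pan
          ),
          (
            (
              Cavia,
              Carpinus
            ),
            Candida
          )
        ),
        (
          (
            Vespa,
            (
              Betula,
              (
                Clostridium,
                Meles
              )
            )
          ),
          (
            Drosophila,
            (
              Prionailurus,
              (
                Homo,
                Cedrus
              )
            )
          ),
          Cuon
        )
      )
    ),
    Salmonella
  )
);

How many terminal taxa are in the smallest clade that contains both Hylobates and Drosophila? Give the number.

The MRCA of Hylobates and Drosophila is the root, so the clade is the entire tree.
That clade contains 25 terminal taxa: Bacillus, Betula, Brassica, Callithrix, Candida, Carpinus, Cavia, Cedrus, Cercopithecus, Clostridium, Corylus, Cuon, Drosophila, Gulo, Homo, Hylobates, Lycaon, Meles, Microtus, Pan, Prionailurus, Rattus, Salmonella, Vespa, Xenopus.

25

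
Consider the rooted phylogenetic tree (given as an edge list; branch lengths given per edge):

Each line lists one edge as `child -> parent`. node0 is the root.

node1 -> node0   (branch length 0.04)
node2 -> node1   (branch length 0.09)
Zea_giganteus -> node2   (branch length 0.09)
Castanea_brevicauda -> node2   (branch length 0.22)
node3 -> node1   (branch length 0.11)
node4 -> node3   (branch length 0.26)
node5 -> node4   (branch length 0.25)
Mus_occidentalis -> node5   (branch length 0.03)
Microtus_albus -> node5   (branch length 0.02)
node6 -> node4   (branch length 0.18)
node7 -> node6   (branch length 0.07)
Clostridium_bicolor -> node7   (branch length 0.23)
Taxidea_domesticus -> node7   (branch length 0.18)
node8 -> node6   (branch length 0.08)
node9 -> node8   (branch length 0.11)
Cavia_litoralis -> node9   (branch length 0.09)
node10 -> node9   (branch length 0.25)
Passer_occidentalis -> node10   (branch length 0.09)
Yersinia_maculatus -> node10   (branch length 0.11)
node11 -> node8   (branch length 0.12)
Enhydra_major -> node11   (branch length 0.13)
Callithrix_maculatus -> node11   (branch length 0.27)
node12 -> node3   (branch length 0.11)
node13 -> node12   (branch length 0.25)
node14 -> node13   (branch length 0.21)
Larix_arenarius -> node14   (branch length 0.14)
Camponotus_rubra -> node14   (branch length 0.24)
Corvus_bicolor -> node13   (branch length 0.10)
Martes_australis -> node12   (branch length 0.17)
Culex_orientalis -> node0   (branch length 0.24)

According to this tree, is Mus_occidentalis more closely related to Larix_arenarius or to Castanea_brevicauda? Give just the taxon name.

The MRCA of Mus_occidentalis and Larix_arenarius subtends (((Mus_occidentalis,Microtus_albus),((Clostridium_bicolor,Taxidea_domesticus),((Cavia_litoralis,(Passer_occidentalis,Yersinia_maculatus)),(Enhydra_major,Callithrix_maculatus)))),(((Larix_arenarius,Camponotus_rubra),Corvus_bicolor),Martes_australis)) (13 taxa).
The MRCA of Mus_occidentalis and Castanea_brevicauda subtends ((Zea_giganteus,Castanea_brevicauda),(((Mus_occidentalis,Microtus_albus),((Clostridium_bicolor,Taxidea_domesticus),((Cavia_litoralis,(Passer_occidentalis,Yersinia_maculatus)),(Enhydra_major,Callithrix_maculatus)))),(((Larix_arenarius,Camponotus_rubra),Corvus_bicolor),Martes_australis))) (15 taxa).
The first is nested inside the second, so Mus_occidentalis shares a more recent common ancestor with Larix_arenarius.

Larix_arenarius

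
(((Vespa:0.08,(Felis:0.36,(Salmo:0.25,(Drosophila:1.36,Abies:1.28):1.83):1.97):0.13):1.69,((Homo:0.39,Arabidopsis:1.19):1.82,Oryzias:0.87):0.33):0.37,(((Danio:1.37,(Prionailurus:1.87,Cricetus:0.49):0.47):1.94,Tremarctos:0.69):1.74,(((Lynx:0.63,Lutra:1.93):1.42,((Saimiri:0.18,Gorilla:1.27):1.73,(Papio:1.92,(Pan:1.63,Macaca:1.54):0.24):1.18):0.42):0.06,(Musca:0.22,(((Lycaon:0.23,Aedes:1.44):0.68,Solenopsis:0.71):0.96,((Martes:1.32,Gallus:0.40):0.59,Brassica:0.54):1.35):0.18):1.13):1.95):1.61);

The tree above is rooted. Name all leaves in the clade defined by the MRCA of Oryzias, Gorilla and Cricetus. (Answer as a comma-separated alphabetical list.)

Tracing Oryzias: it sits inside ((Homo,Arabidopsis),Oryzias).
Tracing Gorilla: it sits inside (Saimiri,Gorilla).
Tracing Cricetus: it sits inside (Prionailurus,Cricetus).
The smallest clade enclosing all 3 is the whole tree (their MRCA is the root), so the answer is all 26 tips in alphabetical order.

Abies, Aedes, Arabidopsis, Brassica, Cricetus, Danio, Drosophila, Felis, Gallus, Gorilla, Homo, Lutra, Lycaon, Lynx, Macaca, Martes, Musca, Oryzias, Pan, Papio, Prionailurus, Saimiri, Salmo, Solenopsis, Tremarctos, Vespa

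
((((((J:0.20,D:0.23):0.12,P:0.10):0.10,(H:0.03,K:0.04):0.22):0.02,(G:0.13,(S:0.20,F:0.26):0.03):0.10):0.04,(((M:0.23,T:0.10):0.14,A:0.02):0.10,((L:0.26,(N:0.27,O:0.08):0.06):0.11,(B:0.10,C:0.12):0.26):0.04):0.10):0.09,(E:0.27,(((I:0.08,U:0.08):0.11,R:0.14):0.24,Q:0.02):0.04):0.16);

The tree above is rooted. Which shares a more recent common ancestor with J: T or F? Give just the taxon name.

The MRCA of J and F subtends ((((J,D),P),(H,K)),(G,(S,F))) (8 taxa).
The MRCA of J and T subtends (((((J,D),P),(H,K)),(G,(S,F))),(((M,T),A),((L,(N,O)),(B,C)))) (16 taxa).
The first is nested inside the second, so J shares a more recent common ancestor with F.

F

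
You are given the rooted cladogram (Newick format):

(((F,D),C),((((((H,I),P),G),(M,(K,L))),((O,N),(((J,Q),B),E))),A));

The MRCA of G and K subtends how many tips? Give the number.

The MRCA of G and K is the node subtending ((((H,I),P),G),(M,(K,L))).
That clade contains 7 terminal taxa: G, H, I, K, L, M, P.

7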